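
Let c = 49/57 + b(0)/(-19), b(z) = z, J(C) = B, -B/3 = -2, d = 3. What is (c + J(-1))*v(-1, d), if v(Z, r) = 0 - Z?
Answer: 391/57 ≈ 6.8596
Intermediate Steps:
B = 6 (B = -3*(-2) = 6)
J(C) = 6
v(Z, r) = -Z
c = 49/57 (c = 49/57 + 0/(-19) = 49*(1/57) + 0*(-1/19) = 49/57 + 0 = 49/57 ≈ 0.85965)
(c + J(-1))*v(-1, d) = (49/57 + 6)*(-1*(-1)) = (391/57)*1 = 391/57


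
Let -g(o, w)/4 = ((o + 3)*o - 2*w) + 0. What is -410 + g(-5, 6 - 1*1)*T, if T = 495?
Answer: -410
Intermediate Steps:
g(o, w) = 8*w - 4*o*(3 + o) (g(o, w) = -4*(((o + 3)*o - 2*w) + 0) = -4*(((3 + o)*o - 2*w) + 0) = -4*((o*(3 + o) - 2*w) + 0) = -4*((-2*w + o*(3 + o)) + 0) = -4*(-2*w + o*(3 + o)) = 8*w - 4*o*(3 + o))
-410 + g(-5, 6 - 1*1)*T = -410 + (-12*(-5) - 4*(-5)² + 8*(6 - 1*1))*495 = -410 + (60 - 4*25 + 8*(6 - 1))*495 = -410 + (60 - 100 + 8*5)*495 = -410 + (60 - 100 + 40)*495 = -410 + 0*495 = -410 + 0 = -410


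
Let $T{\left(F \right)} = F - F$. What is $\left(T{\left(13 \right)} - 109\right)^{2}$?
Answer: $11881$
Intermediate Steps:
$T{\left(F \right)} = 0$
$\left(T{\left(13 \right)} - 109\right)^{2} = \left(0 - 109\right)^{2} = \left(-109\right)^{2} = 11881$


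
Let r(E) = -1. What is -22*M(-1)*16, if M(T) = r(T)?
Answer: 352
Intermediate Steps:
M(T) = -1
-22*M(-1)*16 = -22*(-1)*16 = -(-22)*16 = -1*(-352) = 352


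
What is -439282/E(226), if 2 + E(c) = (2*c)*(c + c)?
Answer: -219641/102151 ≈ -2.1502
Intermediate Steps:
E(c) = -2 + 4*c² (E(c) = -2 + (2*c)*(c + c) = -2 + (2*c)*(2*c) = -2 + 4*c²)
-439282/E(226) = -439282/(-2 + 4*226²) = -439282/(-2 + 4*51076) = -439282/(-2 + 204304) = -439282/204302 = -439282*1/204302 = -219641/102151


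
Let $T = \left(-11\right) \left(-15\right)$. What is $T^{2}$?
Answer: $27225$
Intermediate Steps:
$T = 165$
$T^{2} = 165^{2} = 27225$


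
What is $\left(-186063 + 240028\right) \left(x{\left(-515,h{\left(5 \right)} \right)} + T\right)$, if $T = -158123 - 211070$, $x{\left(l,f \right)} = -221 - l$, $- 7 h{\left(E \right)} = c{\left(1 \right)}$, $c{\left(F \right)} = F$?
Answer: $-19907634535$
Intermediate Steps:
$h{\left(E \right)} = - \frac{1}{7}$ ($h{\left(E \right)} = \left(- \frac{1}{7}\right) 1 = - \frac{1}{7}$)
$T = -369193$ ($T = -158123 - 211070 = -369193$)
$\left(-186063 + 240028\right) \left(x{\left(-515,h{\left(5 \right)} \right)} + T\right) = \left(-186063 + 240028\right) \left(\left(-221 - -515\right) - 369193\right) = 53965 \left(\left(-221 + 515\right) - 369193\right) = 53965 \left(294 - 369193\right) = 53965 \left(-368899\right) = -19907634535$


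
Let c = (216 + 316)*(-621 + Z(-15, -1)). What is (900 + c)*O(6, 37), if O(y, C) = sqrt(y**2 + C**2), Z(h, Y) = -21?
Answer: -340644*sqrt(1405) ≈ -1.2768e+7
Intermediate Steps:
O(y, C) = sqrt(C**2 + y**2)
c = -341544 (c = (216 + 316)*(-621 - 21) = 532*(-642) = -341544)
(900 + c)*O(6, 37) = (900 - 341544)*sqrt(37**2 + 6**2) = -340644*sqrt(1369 + 36) = -340644*sqrt(1405)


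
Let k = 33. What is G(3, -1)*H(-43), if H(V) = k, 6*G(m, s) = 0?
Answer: 0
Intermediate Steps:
G(m, s) = 0 (G(m, s) = (⅙)*0 = 0)
H(V) = 33
G(3, -1)*H(-43) = 0*33 = 0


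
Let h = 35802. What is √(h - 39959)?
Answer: I*√4157 ≈ 64.475*I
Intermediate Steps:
√(h - 39959) = √(35802 - 39959) = √(-4157) = I*√4157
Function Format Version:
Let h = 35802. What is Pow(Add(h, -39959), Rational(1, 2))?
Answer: Mul(I, Pow(4157, Rational(1, 2))) ≈ Mul(64.475, I)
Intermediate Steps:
Pow(Add(h, -39959), Rational(1, 2)) = Pow(Add(35802, -39959), Rational(1, 2)) = Pow(-4157, Rational(1, 2)) = Mul(I, Pow(4157, Rational(1, 2)))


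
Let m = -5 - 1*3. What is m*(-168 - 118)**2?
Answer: -654368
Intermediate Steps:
m = -8 (m = -5 - 3 = -8)
m*(-168 - 118)**2 = -8*(-168 - 118)**2 = -8*(-286)**2 = -8*81796 = -654368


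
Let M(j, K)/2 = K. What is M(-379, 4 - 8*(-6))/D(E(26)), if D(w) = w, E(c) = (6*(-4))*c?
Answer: -⅙ ≈ -0.16667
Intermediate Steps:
E(c) = -24*c
M(j, K) = 2*K
M(-379, 4 - 8*(-6))/D(E(26)) = (2*(4 - 8*(-6)))/((-24*26)) = (2*(4 + 48))/(-624) = (2*52)*(-1/624) = 104*(-1/624) = -⅙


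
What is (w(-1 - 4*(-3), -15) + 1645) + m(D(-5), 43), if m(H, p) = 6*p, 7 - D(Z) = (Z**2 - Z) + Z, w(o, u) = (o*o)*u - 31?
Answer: 57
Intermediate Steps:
w(o, u) = -31 + u*o**2 (w(o, u) = o**2*u - 31 = u*o**2 - 31 = -31 + u*o**2)
D(Z) = 7 - Z**2 (D(Z) = 7 - ((Z**2 - Z) + Z) = 7 - Z**2)
(w(-1 - 4*(-3), -15) + 1645) + m(D(-5), 43) = ((-31 - 15*(-1 - 4*(-3))**2) + 1645) + 6*43 = ((-31 - 15*(-1 + 12)**2) + 1645) + 258 = ((-31 - 15*11**2) + 1645) + 258 = ((-31 - 15*121) + 1645) + 258 = ((-31 - 1815) + 1645) + 258 = (-1846 + 1645) + 258 = -201 + 258 = 57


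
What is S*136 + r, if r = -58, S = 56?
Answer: 7558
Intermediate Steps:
S*136 + r = 56*136 - 58 = 7616 - 58 = 7558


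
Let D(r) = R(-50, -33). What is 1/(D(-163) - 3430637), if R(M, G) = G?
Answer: -1/3430670 ≈ -2.9149e-7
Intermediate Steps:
D(r) = -33
1/(D(-163) - 3430637) = 1/(-33 - 3430637) = 1/(-3430670) = -1/3430670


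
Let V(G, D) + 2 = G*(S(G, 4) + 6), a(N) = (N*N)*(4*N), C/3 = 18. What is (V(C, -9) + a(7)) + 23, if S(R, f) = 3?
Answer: 1879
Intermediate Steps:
C = 54 (C = 3*18 = 54)
a(N) = 4*N³ (a(N) = N²*(4*N) = 4*N³)
V(G, D) = -2 + 9*G (V(G, D) = -2 + G*(3 + 6) = -2 + G*9 = -2 + 9*G)
(V(C, -9) + a(7)) + 23 = ((-2 + 9*54) + 4*7³) + 23 = ((-2 + 486) + 4*343) + 23 = (484 + 1372) + 23 = 1856 + 23 = 1879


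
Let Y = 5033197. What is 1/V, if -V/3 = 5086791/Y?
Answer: -5033197/15260373 ≈ -0.32982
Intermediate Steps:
V = -15260373/5033197 ≈ -3.0319
1/V = 1/(-15260373/5033197) = -5033197/15260373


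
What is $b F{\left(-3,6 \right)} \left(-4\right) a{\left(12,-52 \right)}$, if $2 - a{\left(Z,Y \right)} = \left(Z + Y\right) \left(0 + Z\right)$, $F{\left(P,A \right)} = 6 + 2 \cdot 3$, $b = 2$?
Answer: $-46272$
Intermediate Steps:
$F{\left(P,A \right)} = 12$ ($F{\left(P,A \right)} = 6 + 6 = 12$)
$a{\left(Z,Y \right)} = 2 - Z \left(Y + Z\right)$ ($a{\left(Z,Y \right)} = 2 - \left(Z + Y\right) \left(0 + Z\right) = 2 - \left(Y + Z\right) Z = 2 - Z \left(Y + Z\right)$)
$b F{\left(-3,6 \right)} \left(-4\right) a{\left(12,-52 \right)} = 2 \cdot 12 \left(-4\right) \left(2 - 12^{2} - \left(-52\right) 12\right) = 24 \left(-4\right) \left(2 - 144 + 624\right) = - 96 \left(2 - 144 + 624\right) = \left(-96\right) 482 = -46272$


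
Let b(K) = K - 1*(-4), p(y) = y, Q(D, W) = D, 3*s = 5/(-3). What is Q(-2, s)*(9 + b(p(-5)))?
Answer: -16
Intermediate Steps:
s = -5/9 (s = (5/(-3))/3 = (5*(-⅓))/3 = (⅓)*(-5/3) = -5/9 ≈ -0.55556)
b(K) = 4 + K (b(K) = K + 4 = 4 + K)
Q(-2, s)*(9 + b(p(-5))) = -2*(9 + (4 - 5)) = -2*(9 - 1) = -2*8 = -16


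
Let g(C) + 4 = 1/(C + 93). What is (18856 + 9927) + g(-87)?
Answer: 172675/6 ≈ 28779.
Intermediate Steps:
g(C) = -4 + 1/(93 + C) (g(C) = -4 + 1/(C + 93) = -4 + 1/(93 + C))
(18856 + 9927) + g(-87) = (18856 + 9927) + (-371 - 4*(-87))/(93 - 87) = 28783 + (-371 + 348)/6 = 28783 + (⅙)*(-23) = 28783 - 23/6 = 172675/6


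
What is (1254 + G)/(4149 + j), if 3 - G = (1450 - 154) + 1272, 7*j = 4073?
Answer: -9177/33116 ≈ -0.27712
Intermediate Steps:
j = 4073/7 (j = (1/7)*4073 = 4073/7 ≈ 581.86)
G = -2565 (G = 3 - ((1450 - 154) + 1272) = 3 - (1296 + 1272) = 3 - 1*2568 = 3 - 2568 = -2565)
(1254 + G)/(4149 + j) = (1254 - 2565)/(4149 + 4073/7) = -1311/33116/7 = -1311*7/33116 = -9177/33116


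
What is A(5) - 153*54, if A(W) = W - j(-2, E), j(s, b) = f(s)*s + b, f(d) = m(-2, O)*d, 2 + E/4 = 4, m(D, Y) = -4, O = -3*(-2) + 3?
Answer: -8249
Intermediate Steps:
O = 9 (O = 6 + 3 = 9)
E = 8 (E = -8 + 4*4 = -8 + 16 = 8)
f(d) = -4*d
j(s, b) = b - 4*s² (j(s, b) = (-4*s)*s + b = -4*s² + b = b - 4*s²)
A(W) = 8 + W (A(W) = W - (8 - 4*(-2)²) = W - (8 - 4*4) = W - (8 - 16) = W - 1*(-8) = W + 8 = 8 + W)
A(5) - 153*54 = (8 + 5) - 153*54 = 13 - 8262 = -8249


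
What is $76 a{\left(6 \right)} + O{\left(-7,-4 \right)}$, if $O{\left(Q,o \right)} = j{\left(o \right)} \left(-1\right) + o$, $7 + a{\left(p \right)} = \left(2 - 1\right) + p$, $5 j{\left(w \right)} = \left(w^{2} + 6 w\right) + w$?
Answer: $- \frac{8}{5} \approx -1.6$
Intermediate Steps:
$j{\left(w \right)} = \frac{w^{2}}{5} + \frac{7 w}{5}$ ($j{\left(w \right)} = \frac{\left(w^{2} + 6 w\right) + w}{5} = \frac{w^{2} + 7 w}{5} = \frac{w^{2}}{5} + \frac{7 w}{5}$)
$a{\left(p \right)} = -6 + p$ ($a{\left(p \right)} = -7 + \left(\left(2 - 1\right) + p\right) = -7 + \left(1 + p\right) = -6 + p$)
$O{\left(Q,o \right)} = o - \frac{o \left(7 + o\right)}{5}$ ($O{\left(Q,o \right)} = \frac{o \left(7 + o\right)}{5} \left(-1\right) + o = - \frac{o \left(7 + o\right)}{5} + o = o - \frac{o \left(7 + o\right)}{5}$)
$76 a{\left(6 \right)} + O{\left(-7,-4 \right)} = 76 \left(-6 + 6\right) + \frac{1}{5} \left(-4\right) \left(-2 - -4\right) = 76 \cdot 0 + \frac{1}{5} \left(-4\right) \left(-2 + 4\right) = 0 + \frac{1}{5} \left(-4\right) 2 = 0 - \frac{8}{5} = - \frac{8}{5}$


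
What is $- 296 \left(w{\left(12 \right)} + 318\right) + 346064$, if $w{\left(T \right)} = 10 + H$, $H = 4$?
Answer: $247792$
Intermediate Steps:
$w{\left(T \right)} = 14$ ($w{\left(T \right)} = 10 + 4 = 14$)
$- 296 \left(w{\left(12 \right)} + 318\right) + 346064 = - 296 \left(14 + 318\right) + 346064 = \left(-296\right) 332 + 346064 = -98272 + 346064 = 247792$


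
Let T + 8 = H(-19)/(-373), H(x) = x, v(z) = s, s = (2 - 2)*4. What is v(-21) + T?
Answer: -2965/373 ≈ -7.9491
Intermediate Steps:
s = 0 (s = 0*4 = 0)
v(z) = 0
T = -2965/373 (T = -8 - 19/(-373) = -8 - 19*(-1/373) = -8 + 19/373 = -2965/373 ≈ -7.9491)
v(-21) + T = 0 - 2965/373 = -2965/373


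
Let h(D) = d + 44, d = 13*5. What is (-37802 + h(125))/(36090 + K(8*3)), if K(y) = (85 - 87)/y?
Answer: -452316/433079 ≈ -1.0444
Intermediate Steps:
d = 65
h(D) = 109 (h(D) = 65 + 44 = 109)
K(y) = -2/y
(-37802 + h(125))/(36090 + K(8*3)) = (-37802 + 109)/(36090 - 2/(8*3)) = -37693/(36090 - 2/24) = -37693/(36090 - 2*1/24) = -37693/(36090 - 1/12) = -37693/433079/12 = -37693*12/433079 = -452316/433079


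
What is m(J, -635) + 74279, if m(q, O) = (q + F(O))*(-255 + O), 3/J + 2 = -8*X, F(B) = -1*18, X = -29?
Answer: 2076610/23 ≈ 90287.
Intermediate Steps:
F(B) = -18
J = 3/230 (J = 3/(-2 - 8*(-29)) = 3/(-2 + 232) = 3/230 ≈ 0.013043)
m(q, O) = (-255 + O)*(-18 + q) (m(q, O) = (q - 18)*(-255 + O) = (-18 + q)*(-255 + O) = (-255 + O)*(-18 + q))
m(J, -635) + 74279 = (4590 - 255*3/230 - 18*(-635) - 635*3/230) + 74279 = (4590 - 153/46 + 11430 - 381/46) + 74279 = 368193/23 + 74279 = 2076610/23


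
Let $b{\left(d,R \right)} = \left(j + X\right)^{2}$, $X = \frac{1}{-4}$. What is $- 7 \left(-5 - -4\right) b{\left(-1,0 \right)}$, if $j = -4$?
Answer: $\frac{2023}{16} \approx 126.44$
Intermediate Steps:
$X = - \frac{1}{4} \approx -0.25$
$b{\left(d,R \right)} = \frac{289}{16}$ ($b{\left(d,R \right)} = \left(-4 - \frac{1}{4}\right)^{2} = \left(- \frac{17}{4}\right)^{2} = \frac{289}{16}$)
$- 7 \left(-5 - -4\right) b{\left(-1,0 \right)} = - 7 \left(-5 - -4\right) \frac{289}{16} = - 7 \left(-5 + 4\right) \frac{289}{16} = \left(-7\right) \left(-1\right) \frac{289}{16} = 7 \cdot \frac{289}{16} = \frac{2023}{16}$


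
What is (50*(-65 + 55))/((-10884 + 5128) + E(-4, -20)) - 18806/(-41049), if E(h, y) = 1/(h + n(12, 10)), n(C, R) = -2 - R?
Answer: 228929798/420054417 ≈ 0.54500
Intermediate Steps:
E(h, y) = 1/(-12 + h) (E(h, y) = 1/(h + (-2 - 1*10)) = 1/(h + (-2 - 10)) = 1/(h - 12) = 1/(-12 + h))
(50*(-65 + 55))/((-10884 + 5128) + E(-4, -20)) - 18806/(-41049) = (50*(-65 + 55))/((-10884 + 5128) + 1/(-12 - 4)) - 18806/(-41049) = (50*(-10))/(-5756 + 1/(-16)) - 18806*(-1/41049) = -500/(-5756 - 1/16) + 18806/41049 = -500/(-92097/16) + 18806/41049 = -500*(-16/92097) + 18806/41049 = 8000/92097 + 18806/41049 = 228929798/420054417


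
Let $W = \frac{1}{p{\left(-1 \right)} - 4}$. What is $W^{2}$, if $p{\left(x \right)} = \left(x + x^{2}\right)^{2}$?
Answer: $\frac{1}{16} \approx 0.0625$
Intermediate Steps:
$W = - \frac{1}{4}$ ($W = \frac{1}{\left(-1\right)^{2} \left(1 - 1\right)^{2} - 4} = \frac{1}{1 \cdot 0^{2} - 4} = \frac{1}{1 \cdot 0 - 4} = \frac{1}{0 - 4} = \frac{1}{-4} = - \frac{1}{4} \approx -0.25$)
$W^{2} = \left(- \frac{1}{4}\right)^{2} = \frac{1}{16}$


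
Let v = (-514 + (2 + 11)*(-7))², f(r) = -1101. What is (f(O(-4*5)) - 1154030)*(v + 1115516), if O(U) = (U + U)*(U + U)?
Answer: -1711373936871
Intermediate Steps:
O(U) = 4*U² (O(U) = (2*U)*(2*U) = 4*U²)
v = 366025 (v = (-514 + 13*(-7))² = (-514 - 91)² = (-605)² = 366025)
(f(O(-4*5)) - 1154030)*(v + 1115516) = (-1101 - 1154030)*(366025 + 1115516) = -1155131*1481541 = -1711373936871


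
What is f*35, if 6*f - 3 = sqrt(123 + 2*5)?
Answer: 35/2 + 35*sqrt(133)/6 ≈ 84.773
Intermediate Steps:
f = 1/2 + sqrt(133)/6 (f = 1/2 + sqrt(123 + 2*5)/6 = 1/2 + sqrt(123 + 10)/6 = 1/2 + sqrt(133)/6 ≈ 2.4221)
f*35 = (1/2 + sqrt(133)/6)*35 = 35/2 + 35*sqrt(133)/6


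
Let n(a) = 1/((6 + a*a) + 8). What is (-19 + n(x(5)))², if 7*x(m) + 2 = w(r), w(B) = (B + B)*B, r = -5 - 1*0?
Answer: 3221811121/8940100 ≈ 360.38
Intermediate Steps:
r = -5 (r = -5 + 0 = -5)
w(B) = 2*B² (w(B) = (2*B)*B = 2*B²)
x(m) = 48/7 (x(m) = -2/7 + (2*(-5)²)/7 = -2/7 + (2*25)/7 = -2/7 + (⅐)*50 = -2/7 + 50/7 = 48/7)
n(a) = 1/(14 + a²) (n(a) = 1/((6 + a²) + 8) = 1/(14 + a²))
(-19 + n(x(5)))² = (-19 + 1/(14 + (48/7)²))² = (-19 + 1/(14 + 2304/49))² = (-19 + 1/(2990/49))² = (-19 + 49/2990)² = (-56761/2990)² = 3221811121/8940100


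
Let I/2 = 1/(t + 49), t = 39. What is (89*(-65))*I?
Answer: -5785/44 ≈ -131.48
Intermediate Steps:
I = 1/44 (I = 2/(39 + 49) = 2/88 = 2*(1/88) = 1/44 ≈ 0.022727)
(89*(-65))*I = (89*(-65))*(1/44) = -5785*1/44 = -5785/44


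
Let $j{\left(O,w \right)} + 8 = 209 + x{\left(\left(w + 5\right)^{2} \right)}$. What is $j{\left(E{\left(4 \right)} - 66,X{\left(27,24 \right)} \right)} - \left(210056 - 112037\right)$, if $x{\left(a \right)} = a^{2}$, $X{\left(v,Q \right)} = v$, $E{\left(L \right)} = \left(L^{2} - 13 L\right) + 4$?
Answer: $950758$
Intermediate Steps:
$E{\left(L \right)} = 4 + L^{2} - 13 L$
$j{\left(O,w \right)} = 201 + \left(5 + w\right)^{4}$ ($j{\left(O,w \right)} = -8 + \left(209 + \left(\left(w + 5\right)^{2}\right)^{2}\right) = -8 + \left(209 + \left(\left(5 + w\right)^{2}\right)^{2}\right) = -8 + \left(209 + \left(5 + w\right)^{4}\right) = 201 + \left(5 + w\right)^{4}$)
$j{\left(E{\left(4 \right)} - 66,X{\left(27,24 \right)} \right)} - \left(210056 - 112037\right) = \left(201 + \left(5 + 27\right)^{4}\right) - \left(210056 - 112037\right) = \left(201 + 32^{4}\right) - \left(210056 - 112037\right) = \left(201 + 1048576\right) - 98019 = 1048777 - 98019 = 950758$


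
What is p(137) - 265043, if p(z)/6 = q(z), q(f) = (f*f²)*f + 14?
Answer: 2113387207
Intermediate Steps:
q(f) = 14 + f⁴ (q(f) = f³*f + 14 = f⁴ + 14 = 14 + f⁴)
p(z) = 84 + 6*z⁴ (p(z) = 6*(14 + z⁴) = 84 + 6*z⁴)
p(137) - 265043 = (84 + 6*137⁴) - 265043 = (84 + 6*352275361) - 265043 = (84 + 2113652166) - 265043 = 2113652250 - 265043 = 2113387207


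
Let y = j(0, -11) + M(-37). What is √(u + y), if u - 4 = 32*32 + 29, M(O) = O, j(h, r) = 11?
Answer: √1031 ≈ 32.109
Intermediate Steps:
u = 1057 (u = 4 + (32*32 + 29) = 4 + (1024 + 29) = 4 + 1053 = 1057)
y = -26 (y = 11 - 37 = -26)
√(u + y) = √(1057 - 26) = √1031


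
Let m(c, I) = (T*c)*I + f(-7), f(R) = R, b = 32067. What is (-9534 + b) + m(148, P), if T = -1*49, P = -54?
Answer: 414134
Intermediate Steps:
T = -49
m(c, I) = -7 - 49*I*c (m(c, I) = (-49*c)*I - 7 = -49*I*c - 7 = -7 - 49*I*c)
(-9534 + b) + m(148, P) = (-9534 + 32067) + (-7 - 49*(-54)*148) = 22533 + (-7 + 391608) = 22533 + 391601 = 414134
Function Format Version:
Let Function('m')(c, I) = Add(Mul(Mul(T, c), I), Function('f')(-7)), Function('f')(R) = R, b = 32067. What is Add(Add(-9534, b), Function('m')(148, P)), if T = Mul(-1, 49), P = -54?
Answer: 414134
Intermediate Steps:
T = -49
Function('m')(c, I) = Add(-7, Mul(-49, I, c)) (Function('m')(c, I) = Add(Mul(Mul(-49, c), I), -7) = Add(Mul(-49, I, c), -7) = Add(-7, Mul(-49, I, c)))
Add(Add(-9534, b), Function('m')(148, P)) = Add(Add(-9534, 32067), Add(-7, Mul(-49, -54, 148))) = Add(22533, Add(-7, 391608)) = Add(22533, 391601) = 414134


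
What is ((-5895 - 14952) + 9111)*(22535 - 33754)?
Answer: 131666184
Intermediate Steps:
((-5895 - 14952) + 9111)*(22535 - 33754) = (-20847 + 9111)*(-11219) = -11736*(-11219) = 131666184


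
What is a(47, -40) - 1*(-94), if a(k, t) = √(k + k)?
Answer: 94 + √94 ≈ 103.70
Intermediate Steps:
a(k, t) = √2*√k (a(k, t) = √(2*k) = √2*√k)
a(47, -40) - 1*(-94) = √2*√47 - 1*(-94) = √94 + 94 = 94 + √94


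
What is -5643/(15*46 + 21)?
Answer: -627/79 ≈ -7.9367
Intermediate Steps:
-5643/(15*46 + 21) = -5643/(690 + 21) = -5643/711 = -5643*1/711 = -627/79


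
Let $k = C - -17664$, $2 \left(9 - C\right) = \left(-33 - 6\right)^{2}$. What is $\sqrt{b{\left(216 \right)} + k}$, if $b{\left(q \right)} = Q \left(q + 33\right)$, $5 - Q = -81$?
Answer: $\frac{3 \sqrt{17034}}{2} \approx 195.77$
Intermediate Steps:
$Q = 86$ ($Q = 5 - -81 = 5 + 81 = 86$)
$b{\left(q \right)} = 2838 + 86 q$ ($b{\left(q \right)} = 86 \left(q + 33\right) = 86 \left(33 + q\right) = 2838 + 86 q$)
$C = - \frac{1503}{2}$ ($C = 9 - \frac{\left(-33 - 6\right)^{2}}{2} = 9 - \frac{\left(-39\right)^{2}}{2} = 9 - \frac{1521}{2} = - \frac{1503}{2} \approx -751.5$)
$k = \frac{33825}{2}$ ($k = - \frac{1503}{2} - -17664 = - \frac{1503}{2} + 17664 = \frac{33825}{2} \approx 16913.0$)
$\sqrt{b{\left(216 \right)} + k} = \sqrt{\left(2838 + 86 \cdot 216\right) + \frac{33825}{2}} = \sqrt{\left(2838 + 18576\right) + \frac{33825}{2}} = \sqrt{21414 + \frac{33825}{2}} = \sqrt{\frac{76653}{2}} = \frac{3 \sqrt{17034}}{2}$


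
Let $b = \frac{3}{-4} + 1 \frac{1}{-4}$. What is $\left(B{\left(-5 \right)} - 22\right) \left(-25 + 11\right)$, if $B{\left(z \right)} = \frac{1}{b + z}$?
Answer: $\frac{931}{3} \approx 310.33$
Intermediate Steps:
$b = -1$ ($b = 3 \left(- \frac{1}{4}\right) + 1 \left(- \frac{1}{4}\right) = - \frac{3}{4} - \frac{1}{4} = -1$)
$B{\left(z \right)} = \frac{1}{-1 + z}$
$\left(B{\left(-5 \right)} - 22\right) \left(-25 + 11\right) = \left(\frac{1}{-1 - 5} - 22\right) \left(-25 + 11\right) = \left(\frac{1}{-6} - 22\right) \left(-14\right) = \left(- \frac{1}{6} - 22\right) \left(-14\right) = \left(- \frac{133}{6}\right) \left(-14\right) = \frac{931}{3}$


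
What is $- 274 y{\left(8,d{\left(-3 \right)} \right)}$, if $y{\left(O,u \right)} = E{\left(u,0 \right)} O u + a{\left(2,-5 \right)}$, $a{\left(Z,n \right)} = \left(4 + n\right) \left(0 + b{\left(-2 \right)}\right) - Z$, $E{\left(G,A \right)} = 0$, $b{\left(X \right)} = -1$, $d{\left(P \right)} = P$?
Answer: $274$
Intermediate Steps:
$a{\left(Z,n \right)} = -4 - Z - n$ ($a{\left(Z,n \right)} = \left(4 + n\right) \left(0 - 1\right) - Z = \left(4 + n\right) \left(-1\right) - Z = \left(-4 - n\right) - Z = -4 - Z - n$)
$y{\left(O,u \right)} = -1$ ($y{\left(O,u \right)} = 0 O u - 1 = 0 u - 1 = 0 - 1 = -1$)
$- 274 y{\left(8,d{\left(-3 \right)} \right)} = \left(-274\right) \left(-1\right) = 274$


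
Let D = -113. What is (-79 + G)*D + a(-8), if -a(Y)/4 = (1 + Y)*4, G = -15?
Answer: 10734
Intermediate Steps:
a(Y) = -16 - 16*Y (a(Y) = -4*(1 + Y)*4 = -4*(4 + 4*Y) = -16 - 16*Y)
(-79 + G)*D + a(-8) = (-79 - 15)*(-113) + (-16 - 16*(-8)) = -94*(-113) + (-16 + 128) = 10622 + 112 = 10734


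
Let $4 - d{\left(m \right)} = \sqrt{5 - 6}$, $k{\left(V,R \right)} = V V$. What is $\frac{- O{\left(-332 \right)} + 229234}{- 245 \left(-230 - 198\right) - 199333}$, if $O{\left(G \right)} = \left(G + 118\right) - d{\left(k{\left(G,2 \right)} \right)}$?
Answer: $- \frac{76484}{31491} + \frac{i}{94473} \approx -2.4288 + 1.0585 \cdot 10^{-5} i$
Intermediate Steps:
$k{\left(V,R \right)} = V^{2}$
$d{\left(m \right)} = 4 - i$ ($d{\left(m \right)} = 4 - \sqrt{5 - 6} = 4 - \sqrt{-1} = 4 - i$)
$O{\left(G \right)} = 114 + i + G$ ($O{\left(G \right)} = \left(G + 118\right) - \left(4 - i\right) = \left(118 + G\right) - \left(4 - i\right) = 114 + i + G$)
$\frac{- O{\left(-332 \right)} + 229234}{- 245 \left(-230 - 198\right) - 199333} = \frac{- (114 + i - 332) + 229234}{- 245 \left(-230 - 198\right) - 199333} = \frac{- (-218 + i) + 229234}{\left(-245\right) \left(-428\right) - 199333} = \frac{\left(218 - i\right) + 229234}{104860 - 199333} = \frac{229452 - i}{-94473} = \left(229452 - i\right) \left(- \frac{1}{94473}\right) = - \frac{76484}{31491} + \frac{i}{94473}$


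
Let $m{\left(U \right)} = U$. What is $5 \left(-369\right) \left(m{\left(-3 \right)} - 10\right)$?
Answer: $23985$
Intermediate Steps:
$5 \left(-369\right) \left(m{\left(-3 \right)} - 10\right) = 5 \left(-369\right) \left(-3 - 10\right) = - 1845 \left(-3 - 10\right) = \left(-1845\right) \left(-13\right) = 23985$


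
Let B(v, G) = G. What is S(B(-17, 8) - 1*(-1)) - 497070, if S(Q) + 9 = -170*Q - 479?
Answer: -499088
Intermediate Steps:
S(Q) = -488 - 170*Q (S(Q) = -9 + (-170*Q - 479) = -9 + (-479 - 170*Q) = -488 - 170*Q)
S(B(-17, 8) - 1*(-1)) - 497070 = (-488 - 170*(8 - 1*(-1))) - 497070 = (-488 - 170*(8 + 1)) - 497070 = (-488 - 170*9) - 497070 = (-488 - 1530) - 497070 = -2018 - 497070 = -499088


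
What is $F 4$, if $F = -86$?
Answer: $-344$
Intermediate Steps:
$F 4 = \left(-86\right) 4 = -344$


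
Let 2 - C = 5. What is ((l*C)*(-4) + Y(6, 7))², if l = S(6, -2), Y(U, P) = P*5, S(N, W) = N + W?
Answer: 6889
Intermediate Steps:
C = -3 (C = 2 - 1*5 = 2 - 5 = -3)
Y(U, P) = 5*P
l = 4 (l = 6 - 2 = 4)
((l*C)*(-4) + Y(6, 7))² = ((4*(-3))*(-4) + 5*7)² = (-12*(-4) + 35)² = (48 + 35)² = 83² = 6889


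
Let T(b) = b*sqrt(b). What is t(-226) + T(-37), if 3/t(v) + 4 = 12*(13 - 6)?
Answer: 3/80 - 37*I*sqrt(37) ≈ 0.0375 - 225.06*I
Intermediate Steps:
t(v) = 3/80 (t(v) = 3/(-4 + 12*(13 - 6)) = 3/(-4 + 12*7) = 3/(-4 + 84) = 3/80)
T(b) = b**(3/2)
t(-226) + T(-37) = 3/80 + (-37)**(3/2) = 3/80 - 37*I*sqrt(37)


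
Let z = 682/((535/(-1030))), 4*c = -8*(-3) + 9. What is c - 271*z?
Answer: 152296859/428 ≈ 3.5583e+5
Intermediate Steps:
c = 33/4 (c = (-8*(-3) + 9)/4 = (24 + 9)/4 = (1/4)*33 = 33/4 ≈ 8.2500)
z = -140492/107 (z = 682/((535*(-1/1030))) = 682/(-107/206) = 682*(-206/107) = -140492/107 ≈ -1313.0)
c - 271*z = 33/4 - 271*(-140492/107) = 33/4 + 38073332/107 = 152296859/428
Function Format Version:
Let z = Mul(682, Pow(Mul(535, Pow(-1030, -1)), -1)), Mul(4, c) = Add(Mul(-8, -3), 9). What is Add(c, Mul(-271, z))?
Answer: Rational(152296859, 428) ≈ 3.5583e+5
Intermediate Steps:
c = Rational(33, 4) (c = Mul(Rational(1, 4), Add(Mul(-8, -3), 9)) = Mul(Rational(1, 4), Add(24, 9)) = Mul(Rational(1, 4), 33) = Rational(33, 4) ≈ 8.2500)
z = Rational(-140492, 107) (z = Mul(682, Pow(Mul(535, Rational(-1, 1030)), -1)) = Mul(682, Pow(Rational(-107, 206), -1)) = Mul(682, Rational(-206, 107)) = Rational(-140492, 107) ≈ -1313.0)
Add(c, Mul(-271, z)) = Add(Rational(33, 4), Mul(-271, Rational(-140492, 107))) = Add(Rational(33, 4), Rational(38073332, 107)) = Rational(152296859, 428)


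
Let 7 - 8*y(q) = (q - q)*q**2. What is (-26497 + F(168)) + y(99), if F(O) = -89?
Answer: -212681/8 ≈ -26585.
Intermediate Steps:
y(q) = 7/8 (y(q) = 7/8 - (q - q)*q**2/8 = 7/8 - 0*q**2 = 7/8 - 1/8*0 = 7/8 + 0 = 7/8)
(-26497 + F(168)) + y(99) = (-26497 - 89) + 7/8 = -26586 + 7/8 = -212681/8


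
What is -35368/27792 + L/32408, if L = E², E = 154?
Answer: -3805399/7036587 ≈ -0.54080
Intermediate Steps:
L = 23716 (L = 154² = 23716)
-35368/27792 + L/32408 = -35368/27792 + 23716/32408 = -35368*1/27792 + 23716*(1/32408) = -4421/3474 + 5929/8102 = -3805399/7036587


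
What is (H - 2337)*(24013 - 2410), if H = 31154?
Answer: 622533651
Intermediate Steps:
(H - 2337)*(24013 - 2410) = (31154 - 2337)*(24013 - 2410) = 28817*21603 = 622533651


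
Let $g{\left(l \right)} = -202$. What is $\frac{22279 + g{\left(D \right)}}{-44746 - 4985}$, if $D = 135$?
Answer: $- \frac{669}{1507} \approx -0.44393$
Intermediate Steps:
$\frac{22279 + g{\left(D \right)}}{-44746 - 4985} = \frac{22279 - 202}{-44746 - 4985} = \frac{22077}{-49731} = 22077 \left(- \frac{1}{49731}\right) = - \frac{669}{1507}$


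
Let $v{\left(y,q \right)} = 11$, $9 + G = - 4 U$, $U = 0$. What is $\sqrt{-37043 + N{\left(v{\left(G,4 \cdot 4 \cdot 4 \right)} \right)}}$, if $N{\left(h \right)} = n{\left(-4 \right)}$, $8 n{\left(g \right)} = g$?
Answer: $\frac{i \sqrt{148174}}{2} \approx 192.47 i$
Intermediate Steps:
$n{\left(g \right)} = \frac{g}{8}$
$G = -9$ ($G = -9 - 0 = -9 + 0 = -9$)
$N{\left(h \right)} = - \frac{1}{2}$ ($N{\left(h \right)} = \frac{1}{8} \left(-4\right) = - \frac{1}{2}$)
$\sqrt{-37043 + N{\left(v{\left(G,4 \cdot 4 \cdot 4 \right)} \right)}} = \sqrt{-37043 - \frac{1}{2}} = \sqrt{- \frac{74087}{2}} = \frac{i \sqrt{148174}}{2}$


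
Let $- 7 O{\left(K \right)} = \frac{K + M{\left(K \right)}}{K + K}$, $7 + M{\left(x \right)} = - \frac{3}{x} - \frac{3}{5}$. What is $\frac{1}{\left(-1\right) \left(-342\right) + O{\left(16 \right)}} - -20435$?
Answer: $\frac{125225350525}{6127983} \approx 20435.0$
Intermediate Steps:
$M{\left(x \right)} = - \frac{38}{5} - \frac{3}{x}$ ($M{\left(x \right)} = -7 - \left(\frac{3}{5} + \frac{3}{x}\right) = - \frac{38}{5} - \frac{3}{x}$)
$O{\left(K \right)} = - \frac{- \frac{38}{5} + K - \frac{3}{K}}{14 K}$ ($O{\left(K \right)} = - \frac{\left(K - \left(\frac{38}{5} + \frac{3}{K}\right)\right) \frac{1}{K + K}}{7} = - \frac{\left(- \frac{38}{5} + K - \frac{3}{K}\right) \frac{1}{2 K}}{7} = - \frac{\frac{1}{2} \frac{1}{K} \left(- \frac{38}{5} + K - \frac{3}{K}\right)}{7} = - \frac{- \frac{38}{5} + K - \frac{3}{K}}{14 K}$)
$\frac{1}{\left(-1\right) \left(-342\right) + O{\left(16 \right)}} - -20435 = \frac{1}{\left(-1\right) \left(-342\right) + \frac{15 + 16 \left(38 - 80\right)}{70 \cdot 256}} - -20435 = \frac{1}{342 + \frac{1}{70} \cdot \frac{1}{256} \left(15 + 16 \left(38 - 80\right)\right)} + 20435 = \frac{1}{342 + \frac{1}{70} \cdot \frac{1}{256} \left(15 + 16 \left(-42\right)\right)} + 20435 = \frac{1}{342 + \frac{1}{70} \cdot \frac{1}{256} \left(15 - 672\right)} + 20435 = \frac{1}{342 + \frac{1}{70} \cdot \frac{1}{256} \left(-657\right)} + 20435 = \frac{1}{342 - \frac{657}{17920}} + 20435 = \frac{1}{\frac{6127983}{17920}} + 20435 = \frac{17920}{6127983} + 20435 = \frac{125225350525}{6127983}$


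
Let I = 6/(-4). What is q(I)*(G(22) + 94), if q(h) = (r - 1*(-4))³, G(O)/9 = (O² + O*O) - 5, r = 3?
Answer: 3005023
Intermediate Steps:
G(O) = -45 + 18*O² (G(O) = 9*((O² + O*O) - 5) = 9*((O² + O²) - 5) = 9*(2*O² - 5) = 9*(-5 + 2*O²) = -45 + 18*O²)
I = -3/2 (I = 6*(-¼) = -3/2 ≈ -1.5000)
q(h) = 343 (q(h) = (3 - 1*(-4))³ = (3 + 4)³ = 7³ = 343)
q(I)*(G(22) + 94) = 343*((-45 + 18*22²) + 94) = 343*((-45 + 18*484) + 94) = 343*((-45 + 8712) + 94) = 343*(8667 + 94) = 343*8761 = 3005023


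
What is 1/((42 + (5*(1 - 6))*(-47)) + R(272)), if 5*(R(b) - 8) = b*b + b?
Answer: 5/80381 ≈ 6.2204e-5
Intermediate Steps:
R(b) = 8 + b/5 + b**2/5 (R(b) = 8 + (b*b + b)/5 = 8 + (b**2 + b)/5 = 8 + (b + b**2)/5 = 8 + (b/5 + b**2/5) = 8 + b/5 + b**2/5)
1/((42 + (5*(1 - 6))*(-47)) + R(272)) = 1/((42 + (5*(1 - 6))*(-47)) + (8 + (1/5)*272 + (1/5)*272**2)) = 1/((42 + (5*(-5))*(-47)) + (8 + 272/5 + (1/5)*73984)) = 1/((42 - 25*(-47)) + (8 + 272/5 + 73984/5)) = 1/((42 + 1175) + 74296/5) = 1/(1217 + 74296/5) = 1/(80381/5) = 5/80381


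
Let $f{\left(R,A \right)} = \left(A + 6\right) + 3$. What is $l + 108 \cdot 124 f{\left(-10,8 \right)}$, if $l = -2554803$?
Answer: $-2327139$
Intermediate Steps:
$f{\left(R,A \right)} = 9 + A$ ($f{\left(R,A \right)} = \left(6 + A\right) + 3 = 9 + A$)
$l + 108 \cdot 124 f{\left(-10,8 \right)} = -2554803 + 108 \cdot 124 \left(9 + 8\right) = -2554803 + 13392 \cdot 17 = -2554803 + 227664 = -2327139$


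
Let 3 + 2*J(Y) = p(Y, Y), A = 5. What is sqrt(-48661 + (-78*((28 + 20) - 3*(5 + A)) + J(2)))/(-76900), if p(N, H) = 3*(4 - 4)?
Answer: -I*sqrt(200266)/153800 ≈ -0.0029097*I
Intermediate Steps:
p(N, H) = 0 (p(N, H) = 3*0 = 0)
J(Y) = -3/2 (J(Y) = -3/2 + (1/2)*0 = -3/2 + 0 = -3/2)
sqrt(-48661 + (-78*((28 + 20) - 3*(5 + A)) + J(2)))/(-76900) = sqrt(-48661 + (-78*((28 + 20) - 3*(5 + 5)) - 3/2))/(-76900) = sqrt(-48661 + (-78*(48 - 3*10) - 3/2))*(-1/76900) = sqrt(-48661 + (-78*(48 - 30) - 3/2))*(-1/76900) = sqrt(-48661 + (-78*18 - 3/2))*(-1/76900) = sqrt(-48661 + (-1404 - 3/2))*(-1/76900) = sqrt(-48661 - 2811/2)*(-1/76900) = sqrt(-100133/2)*(-1/76900) = (I*sqrt(200266)/2)*(-1/76900) = -I*sqrt(200266)/153800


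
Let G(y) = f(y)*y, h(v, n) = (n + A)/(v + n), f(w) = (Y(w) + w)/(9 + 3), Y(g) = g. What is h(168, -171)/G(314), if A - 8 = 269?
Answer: -53/24649 ≈ -0.0021502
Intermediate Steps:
A = 277 (A = 8 + 269 = 277)
f(w) = w/6 (f(w) = (w + w)/(9 + 3) = (2*w)/12 = (2*w)*(1/12) = w/6)
h(v, n) = (277 + n)/(n + v) (h(v, n) = (n + 277)/(v + n) = (277 + n)/(n + v))
G(y) = y²/6 (G(y) = (y/6)*y = y²/6)
h(168, -171)/G(314) = ((277 - 171)/(-171 + 168))/(((⅙)*314²)) = (106/(-3))/(((⅙)*98596)) = (-⅓*106)/(49298/3) = -106/3*3/49298 = -53/24649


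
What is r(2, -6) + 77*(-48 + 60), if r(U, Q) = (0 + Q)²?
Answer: 960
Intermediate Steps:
r(U, Q) = Q²
r(2, -6) + 77*(-48 + 60) = (-6)² + 77*(-48 + 60) = 36 + 77*12 = 36 + 924 = 960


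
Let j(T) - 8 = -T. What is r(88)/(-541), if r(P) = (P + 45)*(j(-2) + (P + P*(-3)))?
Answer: 22078/541 ≈ 40.810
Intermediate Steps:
j(T) = 8 - T
r(P) = (10 - 2*P)*(45 + P) (r(P) = (P + 45)*((8 - 1*(-2)) + (P + P*(-3))) = (45 + P)*((8 + 2) + (P - 3*P)) = (45 + P)*(10 - 2*P) = (10 - 2*P)*(45 + P))
r(88)/(-541) = (450 - 80*88 - 2*88**2)/(-541) = (450 - 7040 - 2*7744)*(-1/541) = (450 - 7040 - 15488)*(-1/541) = -22078*(-1/541) = 22078/541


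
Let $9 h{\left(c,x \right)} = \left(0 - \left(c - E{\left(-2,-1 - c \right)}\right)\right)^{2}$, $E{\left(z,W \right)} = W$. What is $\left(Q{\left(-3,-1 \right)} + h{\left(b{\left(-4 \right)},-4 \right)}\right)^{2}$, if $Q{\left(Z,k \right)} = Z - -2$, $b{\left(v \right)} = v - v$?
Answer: $\frac{64}{81} \approx 0.79012$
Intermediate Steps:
$b{\left(v \right)} = 0$
$Q{\left(Z,k \right)} = 2 + Z$ ($Q{\left(Z,k \right)} = Z + 2 = 2 + Z$)
$h{\left(c,x \right)} = \frac{\left(-1 - 2 c\right)^{2}}{9}$ ($h{\left(c,x \right)} = \frac{\left(0 - \left(1 + 2 c\right)\right)^{2}}{9} = \frac{\left(-1 - 2 c\right)^{2}}{9}$)
$\left(Q{\left(-3,-1 \right)} + h{\left(b{\left(-4 \right)},-4 \right)}\right)^{2} = \left(\left(2 - 3\right) + \frac{\left(1 + 2 \cdot 0\right)^{2}}{9}\right)^{2} = \left(-1 + \frac{\left(1 + 0\right)^{2}}{9}\right)^{2} = \left(-1 + \frac{1^{2}}{9}\right)^{2} = \left(-1 + \frac{1}{9} \cdot 1\right)^{2} = \left(-1 + \frac{1}{9}\right)^{2} = \left(- \frac{8}{9}\right)^{2} = \frac{64}{81}$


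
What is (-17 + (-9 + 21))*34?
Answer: -170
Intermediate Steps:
(-17 + (-9 + 21))*34 = (-17 + 12)*34 = -5*34 = -170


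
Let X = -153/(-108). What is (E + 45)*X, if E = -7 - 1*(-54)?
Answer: 391/3 ≈ 130.33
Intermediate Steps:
X = 17/12 (X = -153*(-1/108) = 17/12 ≈ 1.4167)
E = 47 (E = -7 + 54 = 47)
(E + 45)*X = (47 + 45)*(17/12) = 92*(17/12) = 391/3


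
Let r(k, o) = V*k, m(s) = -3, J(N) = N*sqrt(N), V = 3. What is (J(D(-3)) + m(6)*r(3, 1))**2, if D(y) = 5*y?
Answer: -2646 + 810*I*sqrt(15) ≈ -2646.0 + 3137.1*I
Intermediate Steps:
J(N) = N**(3/2)
r(k, o) = 3*k
(J(D(-3)) + m(6)*r(3, 1))**2 = ((5*(-3))**(3/2) - 9*3)**2 = ((-15)**(3/2) - 3*9)**2 = (-15*I*sqrt(15) - 27)**2 = (-27 - 15*I*sqrt(15))**2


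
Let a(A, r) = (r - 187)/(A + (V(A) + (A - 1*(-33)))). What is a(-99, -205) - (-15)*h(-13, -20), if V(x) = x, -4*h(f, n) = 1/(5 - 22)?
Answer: 3827/2244 ≈ 1.7054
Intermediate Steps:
h(f, n) = 1/68 (h(f, n) = -1/(4*(5 - 22)) = -1/4/(-17) = -1/4*(-1/17) = 1/68)
a(A, r) = (-187 + r)/(33 + 3*A) (a(A, r) = (r - 187)/(A + (A + (A - 1*(-33)))) = (-187 + r)/(A + (A + (A + 33))) = (-187 + r)/(A + (A + (33 + A))) = (-187 + r)/(A + (33 + 2*A)) = (-187 + r)/(33 + 3*A))
a(-99, -205) - (-15)*h(-13, -20) = (-187 - 205)/(3*(11 - 99)) - (-15)/68 = (1/3)*(-392)/(-88) - 1*(-15/68) = (1/3)*(-1/88)*(-392) + 15/68 = 49/33 + 15/68 = 3827/2244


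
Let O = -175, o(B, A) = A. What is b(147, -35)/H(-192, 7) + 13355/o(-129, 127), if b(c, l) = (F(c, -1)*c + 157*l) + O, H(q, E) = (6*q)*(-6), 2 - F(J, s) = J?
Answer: 29627555/292608 ≈ 101.25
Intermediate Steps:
F(J, s) = 2 - J
H(q, E) = -36*q
b(c, l) = -175 + 157*l + c*(2 - c) (b(c, l) = ((2 - c)*c + 157*l) - 175 = (c*(2 - c) + 157*l) - 175 = (157*l + c*(2 - c)) - 175 = -175 + 157*l + c*(2 - c))
b(147, -35)/H(-192, 7) + 13355/o(-129, 127) = (-175 + 157*(-35) - 1*147*(-2 + 147))/((-36*(-192))) + 13355/127 = (-175 - 5495 - 1*147*145)/6912 + 13355*(1/127) = (-175 - 5495 - 21315)*(1/6912) + 13355/127 = -26985*1/6912 + 13355/127 = -8995/2304 + 13355/127 = 29627555/292608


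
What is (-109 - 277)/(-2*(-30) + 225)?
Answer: -386/285 ≈ -1.3544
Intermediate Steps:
(-109 - 277)/(-2*(-30) + 225) = -386/(60 + 225) = -386/285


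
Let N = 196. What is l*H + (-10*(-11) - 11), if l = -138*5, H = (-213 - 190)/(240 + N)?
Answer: 160617/218 ≈ 736.78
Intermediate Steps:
H = -403/436 (H = (-213 - 190)/(240 + 196) = -403/436 ≈ -0.92431)
l = -690 (l = -23*30 = -690)
l*H + (-10*(-11) - 11) = -690*(-403/436) + (-10*(-11) - 11) = 139035/218 + (110 - 11) = 139035/218 + 99 = 160617/218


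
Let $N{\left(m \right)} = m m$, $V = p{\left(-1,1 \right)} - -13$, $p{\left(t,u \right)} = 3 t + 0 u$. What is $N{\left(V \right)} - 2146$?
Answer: $-2046$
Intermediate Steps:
$p{\left(t,u \right)} = 3 t$ ($p{\left(t,u \right)} = 3 t + 0 = 3 t$)
$V = 10$ ($V = 3 \left(-1\right) - -13 = -3 + 13 = 10$)
$N{\left(m \right)} = m^{2}$
$N{\left(V \right)} - 2146 = 10^{2} - 2146 = 100 - 2146 = -2046$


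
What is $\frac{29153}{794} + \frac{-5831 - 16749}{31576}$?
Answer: $\frac{56412913}{1566959} \approx 36.002$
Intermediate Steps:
$\frac{29153}{794} + \frac{-5831 - 16749}{31576} = 29153 \cdot \frac{1}{794} + \left(-5831 - 16749\right) \frac{1}{31576} = \frac{29153}{794} - \frac{5645}{7894} = \frac{56412913}{1566959}$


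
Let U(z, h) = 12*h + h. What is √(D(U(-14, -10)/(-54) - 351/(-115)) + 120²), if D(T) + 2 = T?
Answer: √15429345990/1035 ≈ 120.01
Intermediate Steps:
U(z, h) = 13*h
D(T) = -2 + T
√(D(U(-14, -10)/(-54) - 351/(-115)) + 120²) = √((-2 + ((13*(-10))/(-54) - 351/(-115))) + 120²) = √((-2 + (-130*(-1/54) - 351*(-1/115))) + 14400) = √((-2 + (65/27 + 351/115)) + 14400) = √((-2 + 16952/3105) + 14400) = √(10742/3105 + 14400) = √(44722742/3105) = √15429345990/1035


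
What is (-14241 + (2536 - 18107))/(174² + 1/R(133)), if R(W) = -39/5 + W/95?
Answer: -953984/968827 ≈ -0.98468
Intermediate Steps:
R(W) = -39/5 + W/95 (R(W) = -39*⅕ + W*(1/95) = -39/5 + W/95)
(-14241 + (2536 - 18107))/(174² + 1/R(133)) = (-14241 + (2536 - 18107))/(174² + 1/(-39/5 + (1/95)*133)) = (-14241 - 15571)/(30276 + 1/(-39/5 + 7/5)) = -29812/(30276 + 1/(-32/5)) = -29812/(30276 - 5/32) = -29812/968827/32 = -29812*32/968827 = -953984/968827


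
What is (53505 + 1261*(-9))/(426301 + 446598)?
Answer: 42156/872899 ≈ 0.048294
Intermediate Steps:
(53505 + 1261*(-9))/(426301 + 446598) = (53505 - 11349)/872899 = 42156*(1/872899) = 42156/872899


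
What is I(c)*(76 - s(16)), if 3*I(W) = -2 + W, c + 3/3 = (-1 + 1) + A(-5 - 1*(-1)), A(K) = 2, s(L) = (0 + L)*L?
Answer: 60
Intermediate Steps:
s(L) = L**2 (s(L) = L*L = L**2)
c = 1 (c = -1 + ((-1 + 1) + 2) = -1 + (0 + 2) = -1 + 2 = 1)
I(W) = -2/3 + W/3 (I(W) = (-2 + W)/3 = -2/3 + W/3)
I(c)*(76 - s(16)) = (-2/3 + (1/3)*1)*(76 - 1*16**2) = (-2/3 + 1/3)*(76 - 1*256) = -(76 - 256)/3 = -1/3*(-180) = 60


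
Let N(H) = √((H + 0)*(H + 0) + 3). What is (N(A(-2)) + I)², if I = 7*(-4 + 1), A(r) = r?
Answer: (21 - √7)² ≈ 336.88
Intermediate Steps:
N(H) = √(3 + H²) (N(H) = √(H*H + 3) = √(H² + 3) = √(3 + H²))
I = -21 (I = 7*(-3) = -21)
(N(A(-2)) + I)² = (√(3 + (-2)²) - 21)² = (√(3 + 4) - 21)² = (√7 - 21)² = (-21 + √7)²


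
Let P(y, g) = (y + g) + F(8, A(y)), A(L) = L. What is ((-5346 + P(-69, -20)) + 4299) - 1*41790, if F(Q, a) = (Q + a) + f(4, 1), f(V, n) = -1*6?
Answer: -42993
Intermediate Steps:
f(V, n) = -6
F(Q, a) = -6 + Q + a (F(Q, a) = (Q + a) - 6 = -6 + Q + a)
P(y, g) = 2 + g + 2*y (P(y, g) = (y + g) + (-6 + 8 + y) = (g + y) + (2 + y) = 2 + g + 2*y)
((-5346 + P(-69, -20)) + 4299) - 1*41790 = ((-5346 + (2 - 20 + 2*(-69))) + 4299) - 1*41790 = ((-5346 + (2 - 20 - 138)) + 4299) - 41790 = ((-5346 - 156) + 4299) - 41790 = (-5502 + 4299) - 41790 = -1203 - 41790 = -42993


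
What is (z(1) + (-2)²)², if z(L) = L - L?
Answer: 16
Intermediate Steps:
z(L) = 0
(z(1) + (-2)²)² = (0 + (-2)²)² = (0 + 4)² = 4² = 16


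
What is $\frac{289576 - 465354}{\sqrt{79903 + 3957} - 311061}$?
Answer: $\frac{54677680458}{96758861861} + \frac{351556 \sqrt{20965}}{96758861861} \approx 0.56562$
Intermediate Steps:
$\frac{289576 - 465354}{\sqrt{79903 + 3957} - 311061} = - \frac{175778}{\sqrt{83860} - 311061} = - \frac{175778}{2 \sqrt{20965} - 311061} = - \frac{175778}{-311061 + 2 \sqrt{20965}}$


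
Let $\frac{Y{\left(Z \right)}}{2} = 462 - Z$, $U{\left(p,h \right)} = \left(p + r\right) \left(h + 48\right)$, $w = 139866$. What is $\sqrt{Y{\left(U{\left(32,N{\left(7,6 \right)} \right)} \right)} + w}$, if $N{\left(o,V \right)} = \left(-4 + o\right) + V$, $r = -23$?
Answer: $2 \sqrt{34941} \approx 373.85$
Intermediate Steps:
$N{\left(o,V \right)} = -4 + V + o$
$U{\left(p,h \right)} = \left(-23 + p\right) \left(48 + h\right)$ ($U{\left(p,h \right)} = \left(p - 23\right) \left(h + 48\right) = \left(-23 + p\right) \left(48 + h\right)$)
$Y{\left(Z \right)} = 924 - 2 Z$ ($Y{\left(Z \right)} = 2 \left(462 - Z\right) = 924 - 2 Z$)
$\sqrt{Y{\left(U{\left(32,N{\left(7,6 \right)} \right)} \right)} + w} = \sqrt{\left(924 - 2 \left(-1104 - 23 \left(-4 + 6 + 7\right) + 48 \cdot 32 + \left(-4 + 6 + 7\right) 32\right)\right) + 139866} = \sqrt{\left(924 - 2 \left(-1104 - 207 + 1536 + 9 \cdot 32\right)\right) + 139866} = \sqrt{\left(924 - 2 \left(-1104 - 207 + 1536 + 288\right)\right) + 139866} = \sqrt{\left(924 - 1026\right) + 139866} = \sqrt{-102 + 139866} = \sqrt{139764} = 2 \sqrt{34941}$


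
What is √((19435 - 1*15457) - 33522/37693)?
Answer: 4*√353158042611/37693 ≈ 63.064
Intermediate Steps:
√((19435 - 1*15457) - 33522/37693) = √((19435 - 15457) - 33522*1/37693) = √(3978 - 33522/37693) = √(149909232/37693) = 4*√353158042611/37693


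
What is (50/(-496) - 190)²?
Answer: 2222651025/61504 ≈ 36138.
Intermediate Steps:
(50/(-496) - 190)² = (50*(-1/496) - 190)² = (-25/248 - 190)² = (-47145/248)² = 2222651025/61504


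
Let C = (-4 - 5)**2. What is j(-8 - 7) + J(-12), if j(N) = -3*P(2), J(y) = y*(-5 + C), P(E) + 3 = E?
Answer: -909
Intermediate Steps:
C = 81 (C = (-9)**2 = 81)
P(E) = -3 + E
J(y) = 76*y (J(y) = y*(-5 + 81) = y*76 = 76*y)
j(N) = 3 (j(N) = -3*(-3 + 2) = -3*(-1) = 3)
j(-8 - 7) + J(-12) = 3 + 76*(-12) = 3 - 912 = -909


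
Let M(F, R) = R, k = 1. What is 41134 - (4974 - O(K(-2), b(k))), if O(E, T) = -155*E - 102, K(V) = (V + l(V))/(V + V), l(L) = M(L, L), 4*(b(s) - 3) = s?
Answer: 35903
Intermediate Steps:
b(s) = 3 + s/4
l(L) = L
K(V) = 1 (K(V) = (V + V)/(V + V) = (2*V)/((2*V)) = (2*V)*(1/(2*V)) = 1)
O(E, T) = -102 - 155*E
41134 - (4974 - O(K(-2), b(k))) = 41134 - (4974 - (-102 - 155*1)) = 41134 - (4974 - (-102 - 155)) = 41134 - (4974 - 1*(-257)) = 41134 - (4974 + 257) = 41134 - 1*5231 = 41134 - 5231 = 35903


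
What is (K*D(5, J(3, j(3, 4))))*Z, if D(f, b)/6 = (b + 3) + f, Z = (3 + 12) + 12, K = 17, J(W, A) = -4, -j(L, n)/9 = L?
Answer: 11016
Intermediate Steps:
j(L, n) = -9*L
Z = 27 (Z = 15 + 12 = 27)
D(f, b) = 18 + 6*b + 6*f (D(f, b) = 6*((b + 3) + f) = 6*((3 + b) + f) = 6*(3 + b + f) = 18 + 6*b + 6*f)
(K*D(5, J(3, j(3, 4))))*Z = (17*(18 + 6*(-4) + 6*5))*27 = (17*(18 - 24 + 30))*27 = (17*24)*27 = 408*27 = 11016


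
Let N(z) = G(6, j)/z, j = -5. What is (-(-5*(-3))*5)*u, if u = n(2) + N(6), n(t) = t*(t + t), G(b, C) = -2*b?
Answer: -450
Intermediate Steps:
N(z) = -12/z (N(z) = (-2*6)/z = -12/z)
n(t) = 2*t**2 (n(t) = t*(2*t) = 2*t**2)
u = 6 (u = 2*2**2 - 12/6 = 2*4 - 12*1/6 = 8 - 2 = 6)
(-(-5*(-3))*5)*u = -(-5*(-3))*5*6 = -15*5*6 = -1*75*6 = -75*6 = -450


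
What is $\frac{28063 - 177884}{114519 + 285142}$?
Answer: $- \frac{149821}{399661} \approx -0.37487$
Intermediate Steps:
$\frac{28063 - 177884}{114519 + 285142} = - \frac{149821}{399661}$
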